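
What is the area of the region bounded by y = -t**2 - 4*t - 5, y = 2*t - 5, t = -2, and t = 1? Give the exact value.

38/3

The difference (-t**2 - 4*t - 5) - (2*t - 5) = -t**2 - 6*t changes sign at t = 0 inside [-2, 1], so split the integral there.
∫[-2,0] (-t**2 - 6*t) dt = 28/3.
∫[0,1] (-t**2 - 6*t) dt = -10/3; the area of that piece is 10/3.
Total area = 28/3 + 10/3 = 38/3.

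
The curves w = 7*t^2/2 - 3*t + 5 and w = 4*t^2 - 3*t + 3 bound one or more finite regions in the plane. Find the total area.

Set the curves equal: 7*t^2/2 - 3*t + 5 = 4*t^2 - 3*t + 3, so -t^2/2 + 2 = 0, which factors as -(t - 2)*(t + 2)/2 = 0. The curves meet at t = -2, 2.
On [-2, 2], w = 7*t^2/2 - 3*t + 5 is on top; that piece has area ∫[-2,2] (-t^2/2 + 2) dt = 16/3.

16/3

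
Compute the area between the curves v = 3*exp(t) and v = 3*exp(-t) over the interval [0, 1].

On [0, 1], (3*exp(t)) - (3*exp(-t)) = 3*exp(t) - 3*exp(-t) is ≥ 0 throughout, so the area is a single integral of |3*exp(t) - 3*exp(-t)|.
∫[0,1] (3*exp(t) - 3*exp(-t)) dt = -6 + 3*exp(-1) + 3*exp(1).

-6 + 3*exp(-1) + 3*exp(1)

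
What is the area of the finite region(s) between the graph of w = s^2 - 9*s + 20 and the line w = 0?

1/6

The curve meets the s-axis where s^2 - 9*s + 20 = 0, i.e. (s - 5)*(s - 4) = 0, at s = 4, 5.
On [4, 5] the curve lies below the axis; ∫[4,5] (s^2 - 9*s + 20) ds = -1/6, giving area 1/6.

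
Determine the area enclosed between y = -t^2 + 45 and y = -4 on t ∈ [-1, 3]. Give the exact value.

On [-1, 3], (-t^2 + 45) - (-4) = -t^2 + 49 is ≥ 0 throughout, so the area is a single integral of |-t^2 + 49|.
∫[-1,3] (-t^2 + 49) dt = 560/3.

560/3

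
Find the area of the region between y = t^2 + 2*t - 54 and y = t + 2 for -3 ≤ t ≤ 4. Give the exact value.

2149/6

On [-3, 4], (t^2 + 2*t - 54) - (t + 2) = t^2 + t - 56 is ≤ 0 throughout, so the area is a single integral of |t^2 + t - 56|.
∫[-3,4] (t^2 + t - 56) dt = -2149/6; the area of that piece is 2149/6.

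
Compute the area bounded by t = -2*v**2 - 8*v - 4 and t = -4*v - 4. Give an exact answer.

Both boundary curves give t as a function of v, so integrate with respect to v. Setting them equal: -2*v**2 - 4*v = 0, i.e. -2*v*(v + 2) = 0, so they meet at v = -2, 0.
For v in [-2, 0], t = -2*v**2 - 8*v - 4 is on the right; area = ∫[-2,0] (-2*v**2 - 4*v) dv = 8/3.

8/3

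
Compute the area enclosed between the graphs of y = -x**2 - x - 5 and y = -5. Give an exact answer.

Set the curves equal: -x**2 - x - 5 = -5, so -x**2 - x = 0, which factors as -x*(x + 1) = 0. The curves meet at x = -1, 0.
On [-1, 0], y = -x**2 - x - 5 is on top; that piece has area ∫[-1,0] (-x**2 - x) dx = 1/6.

1/6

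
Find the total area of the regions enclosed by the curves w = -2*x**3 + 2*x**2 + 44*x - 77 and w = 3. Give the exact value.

Set the curves equal: -2*x**3 + 2*x**2 + 44*x - 77 = 3, so -2*x**3 + 2*x**2 + 44*x - 80 = 0, which factors as -2*(x - 4)*(x - 2)*(x + 5) = 0. The curves meet at x = -5, 2, 4.
On [-5, 2], w = 3 is on top; that piece has area ∫[-5,2] (-(-2*x**3 + 2*x**2 + 44*x - 80)) dx = 3773/6.
On [2, 4], w = -2*x**3 + 2*x**2 + 44*x - 77 is on top; that piece has area ∫[2,4] (-2*x**3 + 2*x**2 + 44*x - 80) dx = 64/3.
Total enclosed area = 3773/6 + 64/3 = 3901/6.

3901/6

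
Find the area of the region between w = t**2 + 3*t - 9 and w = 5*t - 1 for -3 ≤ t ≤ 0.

38/3

The difference (t**2 + 3*t - 9) - (5*t - 1) = t**2 - 2*t - 8 changes sign at t = -2 inside [-3, 0], so split the integral there.
∫[-3,-2] (t**2 - 2*t - 8) dt = 10/3.
∫[-2,0] (t**2 - 2*t - 8) dt = -28/3; the area of that piece is 28/3.
Total area = 10/3 + 28/3 = 38/3.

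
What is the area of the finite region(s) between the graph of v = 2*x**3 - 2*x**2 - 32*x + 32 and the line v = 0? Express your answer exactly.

863/3

The curve meets the x-axis where 2*x**3 - 2*x**2 - 32*x + 32 = 0, i.e. 2*(x - 4)*(x - 1)*(x + 4) = 0, at x = -4, 1, 4.
On [-4, 1] the curve lies above the axis; ∫[-4,1] (2*x**3 - 2*x**2 - 32*x + 32) dx = 1375/6, giving area 1375/6.
On [1, 4] the curve lies below the axis; ∫[1,4] (2*x**3 - 2*x**2 - 32*x + 32) dx = -117/2, giving area 117/2.
Total area = 1375/6 + 117/2 = 863/3.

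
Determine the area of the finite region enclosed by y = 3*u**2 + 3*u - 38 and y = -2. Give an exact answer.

343/2

Set the curves equal: 3*u**2 + 3*u - 38 = -2, so 3*u**2 + 3*u - 36 = 0, which factors as 3*(u - 3)*(u + 4) = 0. The curves meet at u = -4, 3.
On [-4, 3], y = -2 is on top; that piece has area ∫[-4,3] (-(3*u**2 + 3*u - 36)) du = 343/2.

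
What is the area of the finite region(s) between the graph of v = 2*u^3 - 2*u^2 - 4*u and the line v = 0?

37/6

The curve meets the u-axis where 2*u^3 - 2*u^2 - 4*u = 0, i.e. 2*u*(u - 2)*(u + 1) = 0, at u = -1, 0, 2.
On [-1, 0] the curve lies above the axis; ∫[-1,0] (2*u^3 - 2*u^2 - 4*u) du = 5/6, giving area 5/6.
On [0, 2] the curve lies below the axis; ∫[0,2] (2*u^3 - 2*u^2 - 4*u) du = -16/3, giving area 16/3.
Total area = 5/6 + 16/3 = 37/6.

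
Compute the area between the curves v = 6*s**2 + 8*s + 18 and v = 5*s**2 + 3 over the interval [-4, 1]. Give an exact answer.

The difference (6*s**2 + 8*s + 18) - (5*s**2 + 3) = s**2 + 8*s + 15 changes sign at s = -3 inside [-4, 1], so split the integral there.
∫[-4,-3] (s**2 + 8*s + 15) ds = -2/3; the area of that piece is 2/3.
∫[-3,1] (s**2 + 8*s + 15) ds = 112/3.
Total area = 2/3 + 112/3 = 38.

38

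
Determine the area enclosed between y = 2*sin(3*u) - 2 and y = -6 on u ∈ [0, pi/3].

4/3 + 4*pi/3

On [0, pi/3], (2*sin(3*u) - 2) - (-6) = 2*sin(3*u) + 4 is ≥ 0 throughout, so the area is a single integral of |2*sin(3*u) + 4|.
∫[0,pi/3] (2*sin(3*u) + 4) du = 4/3 + 4*pi/3.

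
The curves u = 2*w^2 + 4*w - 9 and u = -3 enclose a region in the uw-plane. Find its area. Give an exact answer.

64/3

Both boundary curves give u as a function of w, so integrate with respect to w. Setting them equal: 2*w^2 + 4*w - 6 = 0, i.e. 2*(w - 1)*(w + 3) = 0, so they meet at w = -3, 1.
For w in [-3, 1], u = 2*w^2 + 4*w - 9 is on the left; area = ∫[-3,1] (-(2*w^2 + 4*w - 6)) dw = 64/3.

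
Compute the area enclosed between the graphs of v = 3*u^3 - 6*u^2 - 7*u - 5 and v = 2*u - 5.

71/2

Set the curves equal: 3*u^3 - 6*u^2 - 7*u - 5 = 2*u - 5, so 3*u^3 - 6*u^2 - 9*u = 0, which factors as 3*u*(u - 3)*(u + 1) = 0. The curves meet at u = -1, 0, 3.
On [-1, 0], v = 3*u^3 - 6*u^2 - 7*u - 5 is on top; that piece has area ∫[-1,0] (3*u^3 - 6*u^2 - 9*u) du = 7/4.
On [0, 3], v = 2*u - 5 is on top; that piece has area ∫[0,3] (-(3*u^3 - 6*u^2 - 9*u)) du = 135/4.
Total enclosed area = 7/4 + 135/4 = 71/2.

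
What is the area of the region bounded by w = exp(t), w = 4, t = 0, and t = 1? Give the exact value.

5 - exp(1)

On [0, 1], (exp(t)) - (4) = exp(t) - 4 is ≤ 0 throughout, so the area is a single integral of |exp(t) - 4|.
∫[0,1] (exp(t) - 4) dt = -5 + exp(1); the area of that piece is 5 - exp(1).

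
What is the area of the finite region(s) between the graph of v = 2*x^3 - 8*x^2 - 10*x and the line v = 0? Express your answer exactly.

The curve meets the x-axis where 2*x^3 - 8*x^2 - 10*x = 0, i.e. 2*x*(x - 5)*(x + 1) = 0, at x = -1, 0, 5.
On [-1, 0] the curve lies above the axis; ∫[-1,0] (2*x^3 - 8*x^2 - 10*x) dx = 11/6, giving area 11/6.
On [0, 5] the curve lies below the axis; ∫[0,5] (2*x^3 - 8*x^2 - 10*x) dx = -875/6, giving area 875/6.
Total area = 11/6 + 875/6 = 443/3.

443/3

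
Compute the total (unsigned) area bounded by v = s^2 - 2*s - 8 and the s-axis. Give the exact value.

The curve meets the s-axis where s^2 - 2*s - 8 = 0, i.e. (s - 4)*(s + 2) = 0, at s = -2, 4.
On [-2, 4] the curve lies below the axis; ∫[-2,4] (s^2 - 2*s - 8) ds = -36, giving area 36.

36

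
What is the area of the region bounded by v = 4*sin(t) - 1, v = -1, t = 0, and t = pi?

On [0, pi], (4*sin(t) - 1) - (-1) = 4*sin(t) is ≥ 0 throughout, so the area is a single integral of |4*sin(t)|.
∫[0,pi] (4*sin(t)) dt = 8.

8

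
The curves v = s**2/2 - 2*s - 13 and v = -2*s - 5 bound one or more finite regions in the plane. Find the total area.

128/3

Set the curves equal: s**2/2 - 2*s - 13 = -2*s - 5, so s**2/2 - 8 = 0, which factors as (s - 4)*(s + 4)/2 = 0. The curves meet at s = -4, 4.
On [-4, 4], v = -2*s - 5 is on top; that piece has area ∫[-4,4] (-(s**2/2 - 8)) ds = 128/3.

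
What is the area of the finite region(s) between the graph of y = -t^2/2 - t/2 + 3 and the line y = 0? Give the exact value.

The curve meets the t-axis where -t^2/2 - t/2 + 3 = 0, i.e. -(t - 2)*(t + 3)/2 = 0, at t = -3, 2.
On [-3, 2] the curve lies above the axis; ∫[-3,2] (-t^2/2 - t/2 + 3) dt = 125/12, giving area 125/12.

125/12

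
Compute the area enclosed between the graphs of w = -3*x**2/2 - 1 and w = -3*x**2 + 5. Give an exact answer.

16

Set the curves equal: -3*x**2/2 - 1 = -3*x**2 + 5, so 3*x**2/2 - 6 = 0, which factors as 3*(x - 2)*(x + 2)/2 = 0. The curves meet at x = -2, 2.
On [-2, 2], w = -3*x**2 + 5 is on top; that piece has area ∫[-2,2] (-(3*x**2/2 - 6)) dx = 16.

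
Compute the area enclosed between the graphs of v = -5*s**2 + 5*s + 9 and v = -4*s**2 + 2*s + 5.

Set the curves equal: -5*s**2 + 5*s + 9 = -4*s**2 + 2*s + 5, so -s**2 + 3*s + 4 = 0, which factors as -(s - 4)*(s + 1) = 0. The curves meet at s = -1, 4.
On [-1, 4], v = -5*s**2 + 5*s + 9 is on top; that piece has area ∫[-1,4] (-s**2 + 3*s + 4) ds = 125/6.

125/6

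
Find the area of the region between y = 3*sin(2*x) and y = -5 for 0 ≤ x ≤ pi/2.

3 + 5*pi/2

On [0, pi/2], (3*sin(2*x)) - (-5) = 3*sin(2*x) + 5 is ≥ 0 throughout, so the area is a single integral of |3*sin(2*x) + 5|.
∫[0,pi/2] (3*sin(2*x) + 5) dx = 3 + 5*pi/2.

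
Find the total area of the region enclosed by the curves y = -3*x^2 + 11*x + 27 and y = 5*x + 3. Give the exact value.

108

Set the curves equal: -3*x^2 + 11*x + 27 = 5*x + 3, so -3*x^2 + 6*x + 24 = 0, which factors as -3*(x - 4)*(x + 2) = 0. The curves meet at x = -2, 4.
On [-2, 4], y = -3*x^2 + 11*x + 27 is on top; that piece has area ∫[-2,4] (-3*x^2 + 6*x + 24) dx = 108.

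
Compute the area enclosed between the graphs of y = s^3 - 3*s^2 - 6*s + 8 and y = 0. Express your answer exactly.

Set the curves equal: s^3 - 3*s^2 - 6*s + 8 = 0, so s^3 - 3*s^2 - 6*s + 8 = 0, which factors as (s - 4)*(s - 1)*(s + 2) = 0. The curves meet at s = -2, 1, 4.
On [-2, 1], y = s^3 - 3*s^2 - 6*s + 8 is on top; that piece has area ∫[-2,1] (s^3 - 3*s^2 - 6*s + 8) ds = 81/4.
On [1, 4], y = 0 is on top; that piece has area ∫[1,4] (-(s^3 - 3*s^2 - 6*s + 8)) ds = 81/4.
Total enclosed area = 81/4 + 81/4 = 81/2.

81/2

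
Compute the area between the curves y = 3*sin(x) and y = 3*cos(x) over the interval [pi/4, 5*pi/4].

6*sqrt(2)

On [pi/4, 5*pi/4], (3*sin(x)) - (3*cos(x)) = 3*sin(x) - 3*cos(x) is ≥ 0 throughout, so the area is a single integral of |3*sin(x) - 3*cos(x)|.
∫[pi/4,5*pi/4] (3*sin(x) - 3*cos(x)) dx = 6*sqrt(2).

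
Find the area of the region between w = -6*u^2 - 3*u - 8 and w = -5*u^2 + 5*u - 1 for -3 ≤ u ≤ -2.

20/3

On [-3, -2], (-6*u^2 - 3*u - 8) - (-5*u^2 + 5*u - 1) = -u^2 - 8*u - 7 is ≥ 0 throughout, so the area is a single integral of |-u^2 - 8*u - 7|.
∫[-3,-2] (-u^2 - 8*u - 7) du = 20/3.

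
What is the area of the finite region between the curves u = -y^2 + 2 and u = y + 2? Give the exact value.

1/6

Both boundary curves give u as a function of y, so integrate with respect to y. Setting them equal: -y^2 - y = 0, i.e. -y*(y + 1) = 0, so they meet at y = -1, 0.
For y in [-1, 0], u = -y^2 + 2 is on the right; area = ∫[-1,0] (-y^2 - y) dy = 1/6.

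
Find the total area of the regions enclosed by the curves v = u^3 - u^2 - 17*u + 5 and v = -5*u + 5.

937/12

Set the curves equal: u^3 - u^2 - 17*u + 5 = -5*u + 5, so u^3 - u^2 - 12*u = 0, which factors as u*(u - 4)*(u + 3) = 0. The curves meet at u = -3, 0, 4.
On [-3, 0], v = u^3 - u^2 - 17*u + 5 is on top; that piece has area ∫[-3,0] (u^3 - u^2 - 12*u) du = 99/4.
On [0, 4], v = -5*u + 5 is on top; that piece has area ∫[0,4] (-(u^3 - u^2 - 12*u)) du = 160/3.
Total enclosed area = 99/4 + 160/3 = 937/12.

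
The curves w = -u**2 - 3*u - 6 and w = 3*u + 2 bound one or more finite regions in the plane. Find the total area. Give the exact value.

4/3

Set the curves equal: -u**2 - 3*u - 6 = 3*u + 2, so -u**2 - 6*u - 8 = 0, which factors as -(u + 2)*(u + 4) = 0. The curves meet at u = -4, -2.
On [-4, -2], w = -u**2 - 3*u - 6 is on top; that piece has area ∫[-4,-2] (-u**2 - 6*u - 8) du = 4/3.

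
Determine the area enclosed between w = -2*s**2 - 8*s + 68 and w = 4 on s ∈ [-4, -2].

On [-4, -2], (-2*s**2 - 8*s + 68) - (4) = -2*s**2 - 8*s + 64 is ≥ 0 throughout, so the area is a single integral of |-2*s**2 - 8*s + 64|.
∫[-4,-2] (-2*s**2 - 8*s + 64) ds = 416/3.

416/3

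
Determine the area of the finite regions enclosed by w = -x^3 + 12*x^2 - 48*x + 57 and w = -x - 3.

Set the curves equal: -x^3 + 12*x^2 - 48*x + 57 = -x - 3, so -x^3 + 12*x^2 - 47*x + 60 = 0, which factors as -(x - 5)*(x - 4)*(x - 3) = 0. The curves meet at x = 3, 4, 5.
On [3, 4], w = -x - 3 is on top; that piece has area ∫[3,4] (-(-x^3 + 12*x^2 - 47*x + 60)) dx = 1/4.
On [4, 5], w = -x^3 + 12*x^2 - 48*x + 57 is on top; that piece has area ∫[4,5] (-x^3 + 12*x^2 - 47*x + 60) dx = 1/4.
Total enclosed area = 1/4 + 1/4 = 1/2.

1/2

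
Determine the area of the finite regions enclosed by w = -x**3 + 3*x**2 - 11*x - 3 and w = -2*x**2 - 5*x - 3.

37/12

Set the curves equal: -x**3 + 3*x**2 - 11*x - 3 = -2*x**2 - 5*x - 3, so -x**3 + 5*x**2 - 6*x = 0, which factors as -x*(x - 3)*(x - 2) = 0. The curves meet at x = 0, 2, 3.
On [0, 2], w = -2*x**2 - 5*x - 3 is on top; that piece has area ∫[0,2] (-(-x**3 + 5*x**2 - 6*x)) dx = 8/3.
On [2, 3], w = -x**3 + 3*x**2 - 11*x - 3 is on top; that piece has area ∫[2,3] (-x**3 + 5*x**2 - 6*x) dx = 5/12.
Total enclosed area = 8/3 + 5/12 = 37/12.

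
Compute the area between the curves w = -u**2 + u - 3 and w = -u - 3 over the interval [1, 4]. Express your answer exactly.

22/3

The difference (-u**2 + u - 3) - (-u - 3) = -u**2 + 2*u changes sign at u = 2 inside [1, 4], so split the integral there.
∫[1,2] (-u**2 + 2*u) du = 2/3.
∫[2,4] (-u**2 + 2*u) du = -20/3; the area of that piece is 20/3.
Total area = 2/3 + 20/3 = 22/3.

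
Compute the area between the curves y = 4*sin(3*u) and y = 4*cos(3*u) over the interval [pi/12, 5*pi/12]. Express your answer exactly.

On [pi/12, 5*pi/12], (4*sin(3*u)) - (4*cos(3*u)) = 4*sin(3*u) - 4*cos(3*u) is ≥ 0 throughout, so the area is a single integral of |4*sin(3*u) - 4*cos(3*u)|.
∫[pi/12,5*pi/12] (4*sin(3*u) - 4*cos(3*u)) du = 8*sqrt(2)/3.

8*sqrt(2)/3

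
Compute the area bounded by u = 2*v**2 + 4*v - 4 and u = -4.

Both boundary curves give u as a function of v, so integrate with respect to v. Setting them equal: 2*v**2 + 4*v = 0, i.e. 2*v*(v + 2) = 0, so they meet at v = -2, 0.
For v in [-2, 0], u = 2*v**2 + 4*v - 4 is on the left; area = ∫[-2,0] (-(2*v**2 + 4*v)) dv = 8/3.

8/3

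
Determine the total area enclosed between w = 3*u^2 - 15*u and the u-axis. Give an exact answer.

125/2

The curve meets the u-axis where 3*u^2 - 15*u = 0, i.e. 3*u*(u - 5) = 0, at u = 0, 5.
On [0, 5] the curve lies below the axis; ∫[0,5] (3*u^2 - 15*u) du = -125/2, giving area 125/2.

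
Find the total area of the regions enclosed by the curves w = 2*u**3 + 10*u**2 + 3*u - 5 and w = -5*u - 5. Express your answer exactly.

71/3

Set the curves equal: 2*u**3 + 10*u**2 + 3*u - 5 = -5*u - 5, so 2*u**3 + 10*u**2 + 8*u = 0, which factors as 2*u*(u + 1)*(u + 4) = 0. The curves meet at u = -4, -1, 0.
On [-4, -1], w = 2*u**3 + 10*u**2 + 3*u - 5 is on top; that piece has area ∫[-4,-1] (2*u**3 + 10*u**2 + 8*u) du = 45/2.
On [-1, 0], w = -5*u - 5 is on top; that piece has area ∫[-1,0] (-(2*u**3 + 10*u**2 + 8*u)) du = 7/6.
Total enclosed area = 45/2 + 7/6 = 71/3.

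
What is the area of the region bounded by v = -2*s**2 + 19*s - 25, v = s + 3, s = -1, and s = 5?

90

The difference (-2*s**2 + 19*s - 25) - (s + 3) = -2*s**2 + 18*s - 28 changes sign at s = 2 inside [-1, 5], so split the integral there.
∫[-1,2] (-2*s**2 + 18*s - 28) ds = -63; the area of that piece is 63.
∫[2,5] (-2*s**2 + 18*s - 28) ds = 27.
Total area = 63 + 27 = 90.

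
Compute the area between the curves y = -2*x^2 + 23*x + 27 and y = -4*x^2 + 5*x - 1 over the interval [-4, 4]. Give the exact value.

The difference (-2*x^2 + 23*x + 27) - (-4*x^2 + 5*x - 1) = 2*x^2 + 18*x + 28 changes sign at x = -2 inside [-4, 4], so split the integral there.
∫[-4,-2] (2*x^2 + 18*x + 28) dx = -44/3; the area of that piece is 44/3.
∫[-2,4] (2*x^2 + 18*x + 28) dx = 324.
Total area = 44/3 + 324 = 1016/3.

1016/3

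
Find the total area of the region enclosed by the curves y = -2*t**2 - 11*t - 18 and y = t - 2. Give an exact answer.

8/3

Set the curves equal: -2*t**2 - 11*t - 18 = t - 2, so -2*t**2 - 12*t - 16 = 0, which factors as -2*(t + 2)*(t + 4) = 0. The curves meet at t = -4, -2.
On [-4, -2], y = -2*t**2 - 11*t - 18 is on top; that piece has area ∫[-4,-2] (-2*t**2 - 12*t - 16) dt = 8/3.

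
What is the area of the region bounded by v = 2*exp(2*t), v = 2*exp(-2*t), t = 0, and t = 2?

On [0, 2], (2*exp(2*t)) - (2*exp(-2*t)) = 2*exp(2*t) - 2*exp(-2*t) is ≥ 0 throughout, so the area is a single integral of |2*exp(2*t) - 2*exp(-2*t)|.
∫[0,2] (2*exp(2*t) - 2*exp(-2*t)) dt = -2 + exp(-4) + exp(4).

-2 + exp(-4) + exp(4)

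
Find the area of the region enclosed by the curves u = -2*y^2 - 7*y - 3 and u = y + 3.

Both boundary curves give u as a function of y, so integrate with respect to y. Setting them equal: -2*y^2 - 8*y - 6 = 0, i.e. -2*(y + 1)*(y + 3) = 0, so they meet at y = -3, -1.
For y in [-3, -1], u = -2*y^2 - 7*y - 3 is on the right; area = ∫[-3,-1] (-2*y^2 - 8*y - 6) dy = 8/3.

8/3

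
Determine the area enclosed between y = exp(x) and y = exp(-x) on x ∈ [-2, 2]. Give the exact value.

The difference (exp(x)) - (exp(-x)) = exp(x) - exp(-x) changes sign at x = 0 inside [-2, 2], so split the integral there.
∫[-2,0] (exp(x) - exp(-x)) dx = -exp(2) - exp(-2) + 2; the area of that piece is -2 + exp(-2) + exp(2).
∫[0,2] (exp(x) - exp(-x)) dx = -2 + exp(-2) + exp(2).
Total area = (-2 + exp(-2) + exp(2)) + (-2 + exp(-2) + exp(2)) = -4 + 2*exp(-2) + 2*exp(2).

-4 + 2*exp(-2) + 2*exp(2)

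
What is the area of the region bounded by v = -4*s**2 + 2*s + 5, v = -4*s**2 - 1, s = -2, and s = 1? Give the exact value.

On [-2, 1], (-4*s**2 + 2*s + 5) - (-4*s**2 - 1) = 2*s + 6 is ≥ 0 throughout, so the area is a single integral of |2*s + 6|.
∫[-2,1] (2*s + 6) ds = 15.

15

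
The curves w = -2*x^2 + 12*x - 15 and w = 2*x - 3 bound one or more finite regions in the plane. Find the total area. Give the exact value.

1/3

Set the curves equal: -2*x^2 + 12*x - 15 = 2*x - 3, so -2*x^2 + 10*x - 12 = 0, which factors as -2*(x - 3)*(x - 2) = 0. The curves meet at x = 2, 3.
On [2, 3], w = -2*x^2 + 12*x - 15 is on top; that piece has area ∫[2,3] (-2*x^2 + 10*x - 12) dx = 1/3.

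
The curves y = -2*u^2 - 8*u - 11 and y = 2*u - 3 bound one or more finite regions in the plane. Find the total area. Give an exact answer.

9

Set the curves equal: -2*u^2 - 8*u - 11 = 2*u - 3, so -2*u^2 - 10*u - 8 = 0, which factors as -2*(u + 1)*(u + 4) = 0. The curves meet at u = -4, -1.
On [-4, -1], y = -2*u^2 - 8*u - 11 is on top; that piece has area ∫[-4,-1] (-2*u^2 - 10*u - 8) du = 9.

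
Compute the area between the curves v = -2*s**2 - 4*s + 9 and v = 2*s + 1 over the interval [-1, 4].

The difference (-2*s**2 - 4*s + 9) - (2*s + 1) = -2*s**2 - 6*s + 8 changes sign at s = 1 inside [-1, 4], so split the integral there.
∫[-1,1] (-2*s**2 - 6*s + 8) ds = 44/3.
∫[1,4] (-2*s**2 - 6*s + 8) ds = -63; the area of that piece is 63.
Total area = 44/3 + 63 = 233/3.

233/3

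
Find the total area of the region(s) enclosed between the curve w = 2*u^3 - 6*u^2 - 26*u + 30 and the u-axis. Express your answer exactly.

The curve meets the u-axis where 2*u^3 - 6*u^2 - 26*u + 30 = 0, i.e. 2*(u - 5)*(u - 1)*(u + 3) = 0, at u = -3, 1, 5.
On [-3, 1] the curve lies above the axis; ∫[-3,1] (2*u^3 - 6*u^2 - 26*u + 30) du = 128, giving area 128.
On [1, 5] the curve lies below the axis; ∫[1,5] (2*u^3 - 6*u^2 - 26*u + 30) du = -128, giving area 128.
Total area = 128 + 128 = 256.

256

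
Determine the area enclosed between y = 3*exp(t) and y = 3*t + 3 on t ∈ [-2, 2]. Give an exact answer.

On [-2, 2], (3*exp(t)) - (3*t + 3) = -3*t + 3*exp(t) - 3 is ≥ 0 throughout, so the area is a single integral of |-3*t + 3*exp(t) - 3|.
∫[-2,2] (-3*t + 3*exp(t) - 3) dt = -12 - 3*exp(-2) + 3*exp(2).

-12 - 3*exp(-2) + 3*exp(2)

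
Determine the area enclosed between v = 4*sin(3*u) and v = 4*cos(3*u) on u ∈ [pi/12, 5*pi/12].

On [pi/12, 5*pi/12], (4*sin(3*u)) - (4*cos(3*u)) = 4*sin(3*u) - 4*cos(3*u) is ≥ 0 throughout, so the area is a single integral of |4*sin(3*u) - 4*cos(3*u)|.
∫[pi/12,5*pi/12] (4*sin(3*u) - 4*cos(3*u)) du = 8*sqrt(2)/3.

8*sqrt(2)/3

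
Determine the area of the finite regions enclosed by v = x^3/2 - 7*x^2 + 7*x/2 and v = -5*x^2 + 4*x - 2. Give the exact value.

253/24

Set the curves equal: x^3/2 - 7*x^2 + 7*x/2 = -5*x^2 + 4*x - 2, so x^3/2 - 2*x^2 - x/2 + 2 = 0, which factors as (x - 4)*(x - 1)*(x + 1)/2 = 0. The curves meet at x = -1, 1, 4.
On [-1, 1], v = x^3/2 - 7*x^2 + 7*x/2 is on top; that piece has area ∫[-1,1] (x^3/2 - 2*x^2 - x/2 + 2) dx = 8/3.
On [1, 4], v = -5*x^2 + 4*x - 2 is on top; that piece has area ∫[1,4] (-(x^3/2 - 2*x^2 - x/2 + 2)) dx = 63/8.
Total enclosed area = 8/3 + 63/8 = 253/24.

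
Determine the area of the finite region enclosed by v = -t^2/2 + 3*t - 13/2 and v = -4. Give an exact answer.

Set the curves equal: -t^2/2 + 3*t - 13/2 = -4, so -t^2/2 + 3*t - 5/2 = 0, which factors as -(t - 5)*(t - 1)/2 = 0. The curves meet at t = 1, 5.
On [1, 5], v = -t^2/2 + 3*t - 13/2 is on top; that piece has area ∫[1,5] (-t^2/2 + 3*t - 5/2) dt = 16/3.

16/3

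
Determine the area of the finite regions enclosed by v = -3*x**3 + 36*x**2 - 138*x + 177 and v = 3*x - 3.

Set the curves equal: -3*x**3 + 36*x**2 - 138*x + 177 = 3*x - 3, so -3*x**3 + 36*x**2 - 141*x + 180 = 0, which factors as -3*(x - 5)*(x - 4)*(x - 3) = 0. The curves meet at x = 3, 4, 5.
On [3, 4], v = 3*x - 3 is on top; that piece has area ∫[3,4] (-(-3*x**3 + 36*x**2 - 141*x + 180)) dx = 3/4.
On [4, 5], v = -3*x**3 + 36*x**2 - 138*x + 177 is on top; that piece has area ∫[4,5] (-3*x**3 + 36*x**2 - 141*x + 180) dx = 3/4.
Total enclosed area = 3/4 + 3/4 = 3/2.

3/2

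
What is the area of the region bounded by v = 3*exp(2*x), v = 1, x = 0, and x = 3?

On [0, 3], (3*exp(2*x)) - (1) = 3*exp(2*x) - 1 is ≥ 0 throughout, so the area is a single integral of |3*exp(2*x) - 1|.
∫[0,3] (3*exp(2*x) - 1) dx = -9/2 + 3*exp(6)/2.

-9/2 + 3*exp(6)/2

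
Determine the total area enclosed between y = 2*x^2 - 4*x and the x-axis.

8/3

The curve meets the x-axis where 2*x^2 - 4*x = 0, i.e. 2*x*(x - 2) = 0, at x = 0, 2.
On [0, 2] the curve lies below the axis; ∫[0,2] (2*x^2 - 4*x) dx = -8/3, giving area 8/3.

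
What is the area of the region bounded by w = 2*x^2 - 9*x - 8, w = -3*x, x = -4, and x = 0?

202/3

The difference (2*x^2 - 9*x - 8) - (-3*x) = 2*x^2 - 6*x - 8 changes sign at x = -1 inside [-4, 0], so split the integral there.
∫[-4,-1] (2*x^2 - 6*x - 8) dx = 63.
∫[-1,0] (2*x^2 - 6*x - 8) dx = -13/3; the area of that piece is 13/3.
Total area = 63 + 13/3 = 202/3.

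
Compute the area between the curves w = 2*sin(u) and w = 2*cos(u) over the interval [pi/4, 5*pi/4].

4*sqrt(2)

On [pi/4, 5*pi/4], (2*sin(u)) - (2*cos(u)) = 2*sin(u) - 2*cos(u) is ≥ 0 throughout, so the area is a single integral of |2*sin(u) - 2*cos(u)|.
∫[pi/4,5*pi/4] (2*sin(u) - 2*cos(u)) du = 4*sqrt(2).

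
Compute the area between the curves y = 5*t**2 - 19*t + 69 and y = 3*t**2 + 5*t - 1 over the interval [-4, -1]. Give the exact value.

On [-4, -1], (5*t**2 - 19*t + 69) - (3*t**2 + 5*t - 1) = 2*t**2 - 24*t + 70 is ≥ 0 throughout, so the area is a single integral of |2*t**2 - 24*t + 70|.
∫[-4,-1] (2*t**2 - 24*t + 70) dt = 432.

432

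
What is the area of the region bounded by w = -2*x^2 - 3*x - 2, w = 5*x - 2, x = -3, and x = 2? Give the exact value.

118/3

The difference (-2*x^2 - 3*x - 2) - (5*x - 2) = -2*x^2 - 8*x changes sign at x = 0 inside [-3, 2], so split the integral there.
∫[-3,0] (-2*x^2 - 8*x) dx = 18.
∫[0,2] (-2*x^2 - 8*x) dx = -64/3; the area of that piece is 64/3.
Total area = 18 + 64/3 = 118/3.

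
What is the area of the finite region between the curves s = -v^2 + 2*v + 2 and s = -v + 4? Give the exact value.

Both boundary curves give s as a function of v, so integrate with respect to v. Setting them equal: -v^2 + 3*v - 2 = 0, i.e. -(v - 2)*(v - 1) = 0, so they meet at v = 1, 2.
For v in [1, 2], s = -v^2 + 2*v + 2 is on the right; area = ∫[1,2] (-v^2 + 3*v - 2) dv = 1/6.

1/6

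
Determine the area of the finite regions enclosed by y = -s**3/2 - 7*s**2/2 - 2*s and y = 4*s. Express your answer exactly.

71/12

Set the curves equal: -s**3/2 - 7*s**2/2 - 2*s = 4*s, so -s**3/2 - 7*s**2/2 - 6*s = 0, which factors as -s*(s + 3)*(s + 4)/2 = 0. The curves meet at s = -4, -3, 0.
On [-4, -3], y = 4*s is on top; that piece has area ∫[-4,-3] (-(-s**3/2 - 7*s**2/2 - 6*s)) ds = 7/24.
On [-3, 0], y = -s**3/2 - 7*s**2/2 - 2*s is on top; that piece has area ∫[-3,0] (-s**3/2 - 7*s**2/2 - 6*s) ds = 45/8.
Total enclosed area = 7/24 + 45/8 = 71/12.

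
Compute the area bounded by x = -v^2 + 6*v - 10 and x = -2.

Both boundary curves give x as a function of v, so integrate with respect to v. Setting them equal: -v^2 + 6*v - 8 = 0, i.e. -(v - 4)*(v - 2) = 0, so they meet at v = 2, 4.
For v in [2, 4], x = -v^2 + 6*v - 10 is on the right; area = ∫[2,4] (-v^2 + 6*v - 8) dv = 4/3.

4/3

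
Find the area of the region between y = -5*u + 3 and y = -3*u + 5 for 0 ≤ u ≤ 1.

3

On [0, 1], (-5*u + 3) - (-3*u + 5) = -2*u - 2 is ≤ 0 throughout, so the area is a single integral of |-2*u - 2|.
∫[0,1] (-2*u - 2) du = -3; the area of that piece is 3.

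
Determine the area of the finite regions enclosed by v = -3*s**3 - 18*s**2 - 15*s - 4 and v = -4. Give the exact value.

393/4

Set the curves equal: -3*s**3 - 18*s**2 - 15*s - 4 = -4, so -3*s**3 - 18*s**2 - 15*s = 0, which factors as -3*s*(s + 1)*(s + 5) = 0. The curves meet at s = -5, -1, 0.
On [-5, -1], v = -4 is on top; that piece has area ∫[-5,-1] (-(-3*s**3 - 18*s**2 - 15*s)) ds = 96.
On [-1, 0], v = -3*s**3 - 18*s**2 - 15*s - 4 is on top; that piece has area ∫[-1,0] (-3*s**3 - 18*s**2 - 15*s) ds = 9/4.
Total enclosed area = 96 + 9/4 = 393/4.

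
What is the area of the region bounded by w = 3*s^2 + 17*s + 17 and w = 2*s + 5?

Set the curves equal: 3*s^2 + 17*s + 17 = 2*s + 5, so 3*s^2 + 15*s + 12 = 0, which factors as 3*(s + 1)*(s + 4) = 0. The curves meet at s = -4, -1.
On [-4, -1], w = 2*s + 5 is on top; that piece has area ∫[-4,-1] (-(3*s^2 + 15*s + 12)) ds = 27/2.

27/2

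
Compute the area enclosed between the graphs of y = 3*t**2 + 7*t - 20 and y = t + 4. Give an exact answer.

Set the curves equal: 3*t**2 + 7*t - 20 = t + 4, so 3*t**2 + 6*t - 24 = 0, which factors as 3*(t - 2)*(t + 4) = 0. The curves meet at t = -4, 2.
On [-4, 2], y = t + 4 is on top; that piece has area ∫[-4,2] (-(3*t**2 + 6*t - 24)) dt = 108.

108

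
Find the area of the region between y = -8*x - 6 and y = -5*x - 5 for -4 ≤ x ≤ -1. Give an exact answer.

39/2

On [-4, -1], (-8*x - 6) - (-5*x - 5) = -3*x - 1 is ≥ 0 throughout, so the area is a single integral of |-3*x - 1|.
∫[-4,-1] (-3*x - 1) dx = 39/2.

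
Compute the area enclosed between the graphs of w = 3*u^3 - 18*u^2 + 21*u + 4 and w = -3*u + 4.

Set the curves equal: 3*u^3 - 18*u^2 + 21*u + 4 = -3*u + 4, so 3*u^3 - 18*u^2 + 24*u = 0, which factors as 3*u*(u - 4)*(u - 2) = 0. The curves meet at u = 0, 2, 4.
On [0, 2], w = 3*u^3 - 18*u^2 + 21*u + 4 is on top; that piece has area ∫[0,2] (3*u^3 - 18*u^2 + 24*u) du = 12.
On [2, 4], w = -3*u + 4 is on top; that piece has area ∫[2,4] (-(3*u^3 - 18*u^2 + 24*u)) du = 12.
Total enclosed area = 12 + 12 = 24.

24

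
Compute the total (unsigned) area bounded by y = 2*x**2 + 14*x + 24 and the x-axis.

1/3

The curve meets the x-axis where 2*x**2 + 14*x + 24 = 0, i.e. 2*(x + 3)*(x + 4) = 0, at x = -4, -3.
On [-4, -3] the curve lies below the axis; ∫[-4,-3] (2*x**2 + 14*x + 24) dx = -1/3, giving area 1/3.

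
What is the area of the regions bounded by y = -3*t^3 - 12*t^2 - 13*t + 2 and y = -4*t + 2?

37/4

Set the curves equal: -3*t^3 - 12*t^2 - 13*t + 2 = -4*t + 2, so -3*t^3 - 12*t^2 - 9*t = 0, which factors as -3*t*(t + 1)*(t + 3) = 0. The curves meet at t = -3, -1, 0.
On [-3, -1], y = -4*t + 2 is on top; that piece has area ∫[-3,-1] (-(-3*t^3 - 12*t^2 - 9*t)) dt = 8.
On [-1, 0], y = -3*t^3 - 12*t^2 - 13*t + 2 is on top; that piece has area ∫[-1,0] (-3*t^3 - 12*t^2 - 9*t) dt = 5/4.
Total enclosed area = 8 + 5/4 = 37/4.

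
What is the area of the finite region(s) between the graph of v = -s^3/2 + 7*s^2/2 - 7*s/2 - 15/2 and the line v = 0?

The curve meets the s-axis where -s^3/2 + 7*s^2/2 - 7*s/2 - 15/2 = 0, i.e. -(s - 5)*(s - 3)*(s + 1)/2 = 0, at s = -1, 3, 5.
On [-1, 3] the curve lies below the axis; ∫[-1,3] (-s^3/2 + 7*s^2/2 - 7*s/2 - 15/2) ds = -64/3, giving area 64/3.
On [3, 5] the curve lies above the axis; ∫[3,5] (-s^3/2 + 7*s^2/2 - 7*s/2 - 15/2) ds = 10/3, giving area 10/3.
Total area = 64/3 + 10/3 = 74/3.

74/3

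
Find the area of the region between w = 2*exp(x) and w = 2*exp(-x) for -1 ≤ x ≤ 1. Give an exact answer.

-8 + 4*exp(-1) + 4*exp(1)

The difference (2*exp(x)) - (2*exp(-x)) = 2*exp(x) - 2*exp(-x) changes sign at x = 0 inside [-1, 1], so split the integral there.
∫[-1,0] (2*exp(x) - 2*exp(-x)) dx = -2*exp(1) - 2*exp(-1) + 4; the area of that piece is -4 + 2*exp(-1) + 2*exp(1).
∫[0,1] (2*exp(x) - 2*exp(-x)) dx = -4 + 2*exp(-1) + 2*exp(1).
Total area = (-4 + 2*exp(-1) + 2*exp(1)) + (-4 + 2*exp(-1) + 2*exp(1)) = -8 + 4*exp(-1) + 4*exp(1).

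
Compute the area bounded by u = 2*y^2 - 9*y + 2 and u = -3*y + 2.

Both boundary curves give u as a function of y, so integrate with respect to y. Setting them equal: 2*y^2 - 6*y = 0, i.e. 2*y*(y - 3) = 0, so they meet at y = 0, 3.
For y in [0, 3], u = 2*y^2 - 9*y + 2 is on the left; area = ∫[0,3] (-(2*y^2 - 6*y)) dy = 9.

9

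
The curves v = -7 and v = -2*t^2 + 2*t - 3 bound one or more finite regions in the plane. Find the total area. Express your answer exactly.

Set the curves equal: -7 = -2*t^2 + 2*t - 3, so 2*t^2 - 2*t - 4 = 0, which factors as 2*(t - 2)*(t + 1) = 0. The curves meet at t = -1, 2.
On [-1, 2], v = -2*t^2 + 2*t - 3 is on top; that piece has area ∫[-1,2] (-(2*t^2 - 2*t - 4)) dt = 9.

9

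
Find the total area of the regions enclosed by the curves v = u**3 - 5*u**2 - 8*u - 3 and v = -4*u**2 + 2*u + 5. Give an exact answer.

Set the curves equal: u**3 - 5*u**2 - 8*u - 3 = -4*u**2 + 2*u + 5, so u**3 - u**2 - 10*u - 8 = 0, which factors as (u - 4)*(u + 1)*(u + 2) = 0. The curves meet at u = -2, -1, 4.
On [-2, -1], v = u**3 - 5*u**2 - 8*u - 3 is on top; that piece has area ∫[-2,-1] (u**3 - u**2 - 10*u - 8) du = 11/12.
On [-1, 4], v = -4*u**2 + 2*u + 5 is on top; that piece has area ∫[-1,4] (-(u**3 - u**2 - 10*u - 8)) du = 875/12.
Total enclosed area = 11/12 + 875/12 = 443/6.

443/6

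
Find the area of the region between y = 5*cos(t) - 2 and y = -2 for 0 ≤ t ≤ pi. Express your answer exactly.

10

The difference (5*cos(t) - 2) - (-2) = 5*cos(t) changes sign at t = pi/2 inside [0, pi], so split the integral there.
∫[0,pi/2] (5*cos(t)) dt = 5.
∫[pi/2,pi] (5*cos(t)) dt = -5; the area of that piece is 5.
Total area = 5 + 5 = 10.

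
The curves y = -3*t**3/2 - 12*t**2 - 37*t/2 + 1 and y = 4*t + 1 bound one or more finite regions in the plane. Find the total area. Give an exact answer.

253/8

Set the curves equal: -3*t**3/2 - 12*t**2 - 37*t/2 + 1 = 4*t + 1, so -3*t**3/2 - 12*t**2 - 45*t/2 = 0, which factors as -3*t*(t + 3)*(t + 5)/2 = 0. The curves meet at t = -5, -3, 0.
On [-5, -3], y = 4*t + 1 is on top; that piece has area ∫[-5,-3] (-(-3*t**3/2 - 12*t**2 - 45*t/2)) dt = 8.
On [-3, 0], y = -3*t**3/2 - 12*t**2 - 37*t/2 + 1 is on top; that piece has area ∫[-3,0] (-3*t**3/2 - 12*t**2 - 45*t/2) dt = 189/8.
Total enclosed area = 8 + 189/8 = 253/8.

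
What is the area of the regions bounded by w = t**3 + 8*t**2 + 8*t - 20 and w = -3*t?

Set the curves equal: t**3 + 8*t**2 + 8*t - 20 = -3*t, so t**3 + 8*t**2 + 11*t - 20 = 0, which factors as (t - 1)*(t + 4)*(t + 5) = 0. The curves meet at t = -5, -4, 1.
On [-5, -4], w = t**3 + 8*t**2 + 8*t - 20 is on top; that piece has area ∫[-5,-4] (t**3 + 8*t**2 + 11*t - 20) dt = 11/12.
On [-4, 1], w = -3*t is on top; that piece has area ∫[-4,1] (-(t**3 + 8*t**2 + 11*t - 20)) dt = 875/12.
Total enclosed area = 11/12 + 875/12 = 443/6.

443/6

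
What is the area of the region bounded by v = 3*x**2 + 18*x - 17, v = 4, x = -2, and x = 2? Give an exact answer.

94

The difference (3*x**2 + 18*x - 17) - (4) = 3*x**2 + 18*x - 21 changes sign at x = 1 inside [-2, 2], so split the integral there.
∫[-2,1] (3*x**2 + 18*x - 21) dx = -81; the area of that piece is 81.
∫[1,2] (3*x**2 + 18*x - 21) dx = 13.
Total area = 81 + 13 = 94.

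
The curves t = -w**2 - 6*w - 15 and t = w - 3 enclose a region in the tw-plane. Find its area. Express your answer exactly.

1/6

Both boundary curves give t as a function of w, so integrate with respect to w. Setting them equal: -w**2 - 7*w - 12 = 0, i.e. -(w + 3)*(w + 4) = 0, so they meet at w = -4, -3.
For w in [-4, -3], t = -w**2 - 6*w - 15 is on the right; area = ∫[-4,-3] (-w**2 - 7*w - 12) dw = 1/6.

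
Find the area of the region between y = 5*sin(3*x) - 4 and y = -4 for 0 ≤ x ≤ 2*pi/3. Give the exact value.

The difference (5*sin(3*x) - 4) - (-4) = 5*sin(3*x) changes sign at x = pi/3 inside [0, 2*pi/3], so split the integral there.
∫[0,pi/3] (5*sin(3*x)) dx = 10/3.
∫[pi/3,2*pi/3] (5*sin(3*x)) dx = -10/3; the area of that piece is 10/3.
Total area = 10/3 + 10/3 = 20/3.

20/3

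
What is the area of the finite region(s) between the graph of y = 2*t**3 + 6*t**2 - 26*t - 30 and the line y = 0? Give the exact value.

256

The curve meets the t-axis where 2*t**3 + 6*t**2 - 26*t - 30 = 0, i.e. 2*(t - 3)*(t + 1)*(t + 5) = 0, at t = -5, -1, 3.
On [-5, -1] the curve lies above the axis; ∫[-5,-1] (2*t**3 + 6*t**2 - 26*t - 30) dt = 128, giving area 128.
On [-1, 3] the curve lies below the axis; ∫[-1,3] (2*t**3 + 6*t**2 - 26*t - 30) dt = -128, giving area 128.
Total area = 128 + 128 = 256.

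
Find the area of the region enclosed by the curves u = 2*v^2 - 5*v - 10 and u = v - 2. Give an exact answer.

125/3

Both boundary curves give u as a function of v, so integrate with respect to v. Setting them equal: 2*v^2 - 6*v - 8 = 0, i.e. 2*(v - 4)*(v + 1) = 0, so they meet at v = -1, 4.
For v in [-1, 4], u = 2*v^2 - 5*v - 10 is on the left; area = ∫[-1,4] (-(2*v^2 - 6*v - 8)) dv = 125/3.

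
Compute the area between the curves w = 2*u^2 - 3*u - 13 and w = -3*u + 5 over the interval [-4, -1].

76/3

The difference (2*u^2 - 3*u - 13) - (-3*u + 5) = 2*u^2 - 18 changes sign at u = -3 inside [-4, -1], so split the integral there.
∫[-4,-3] (2*u^2 - 18) du = 20/3.
∫[-3,-1] (2*u^2 - 18) du = -56/3; the area of that piece is 56/3.
Total area = 20/3 + 56/3 = 76/3.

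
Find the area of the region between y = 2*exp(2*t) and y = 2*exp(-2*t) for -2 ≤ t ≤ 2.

The difference (2*exp(2*t)) - (2*exp(-2*t)) = 2*exp(2*t) - 2*exp(-2*t) changes sign at t = 0 inside [-2, 2], so split the integral there.
∫[-2,0] (2*exp(2*t) - 2*exp(-2*t)) dt = -exp(4) - exp(-4) + 2; the area of that piece is -2 + exp(-4) + exp(4).
∫[0,2] (2*exp(2*t) - 2*exp(-2*t)) dt = -2 + exp(-4) + exp(4).
Total area = (-2 + exp(-4) + exp(4)) + (-2 + exp(-4) + exp(4)) = -4 + 2*exp(-4) + 2*exp(4).

-4 + 2*exp(-4) + 2*exp(4)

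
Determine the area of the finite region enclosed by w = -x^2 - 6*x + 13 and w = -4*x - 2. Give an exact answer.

256/3

Set the curves equal: -x^2 - 6*x + 13 = -4*x - 2, so -x^2 - 2*x + 15 = 0, which factors as -(x - 3)*(x + 5) = 0. The curves meet at x = -5, 3.
On [-5, 3], w = -x^2 - 6*x + 13 is on top; that piece has area ∫[-5,3] (-x^2 - 2*x + 15) dx = 256/3.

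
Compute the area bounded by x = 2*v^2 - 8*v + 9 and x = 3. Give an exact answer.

Both boundary curves give x as a function of v, so integrate with respect to v. Setting them equal: 2*v^2 - 8*v + 6 = 0, i.e. 2*(v - 3)*(v - 1) = 0, so they meet at v = 1, 3.
For v in [1, 3], x = 2*v^2 - 8*v + 9 is on the left; area = ∫[1,3] (-(2*v^2 - 8*v + 6)) dv = 8/3.

8/3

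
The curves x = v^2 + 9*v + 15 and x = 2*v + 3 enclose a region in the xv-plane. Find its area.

1/6

Both boundary curves give x as a function of v, so integrate with respect to v. Setting them equal: v^2 + 7*v + 12 = 0, i.e. (v + 3)*(v + 4) = 0, so they meet at v = -4, -3.
For v in [-4, -3], x = v^2 + 9*v + 15 is on the left; area = ∫[-4,-3] (-(v^2 + 7*v + 12)) dv = 1/6.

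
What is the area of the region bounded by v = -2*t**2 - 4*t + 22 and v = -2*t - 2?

Set the curves equal: -2*t**2 - 4*t + 22 = -2*t - 2, so -2*t**2 - 2*t + 24 = 0, which factors as -2*(t - 3)*(t + 4) = 0. The curves meet at t = -4, 3.
On [-4, 3], v = -2*t**2 - 4*t + 22 is on top; that piece has area ∫[-4,3] (-2*t**2 - 2*t + 24) dt = 343/3.

343/3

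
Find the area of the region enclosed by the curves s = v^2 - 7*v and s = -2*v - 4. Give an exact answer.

Both boundary curves give s as a function of v, so integrate with respect to v. Setting them equal: v^2 - 5*v + 4 = 0, i.e. (v - 4)*(v - 1) = 0, so they meet at v = 1, 4.
For v in [1, 4], s = v^2 - 7*v is on the left; area = ∫[1,4] (-(v^2 - 5*v + 4)) dv = 9/2.

9/2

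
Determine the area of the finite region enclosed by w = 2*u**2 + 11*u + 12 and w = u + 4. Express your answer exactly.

9

Set the curves equal: 2*u**2 + 11*u + 12 = u + 4, so 2*u**2 + 10*u + 8 = 0, which factors as 2*(u + 1)*(u + 4) = 0. The curves meet at u = -4, -1.
On [-4, -1], w = u + 4 is on top; that piece has area ∫[-4,-1] (-(2*u**2 + 10*u + 8)) du = 9.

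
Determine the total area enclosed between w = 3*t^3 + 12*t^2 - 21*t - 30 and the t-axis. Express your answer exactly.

The curve meets the t-axis where 3*t^3 + 12*t^2 - 21*t - 30 = 0, i.e. 3*(t - 2)*(t + 1)*(t + 5) = 0, at t = -5, -1, 2.
On [-5, -1] the curve lies above the axis; ∫[-5,-1] (3*t^3 + 12*t^2 - 21*t - 30) dt = 160, giving area 160.
On [-1, 2] the curve lies below the axis; ∫[-1,2] (3*t^3 + 12*t^2 - 21*t - 30) dt = -297/4, giving area 297/4.
Total area = 160 + 297/4 = 937/4.

937/4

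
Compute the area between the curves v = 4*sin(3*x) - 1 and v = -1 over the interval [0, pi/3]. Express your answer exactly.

8/3

On [0, pi/3], (4*sin(3*x) - 1) - (-1) = 4*sin(3*x) is ≥ 0 throughout, so the area is a single integral of |4*sin(3*x)|.
∫[0,pi/3] (4*sin(3*x)) dx = 8/3.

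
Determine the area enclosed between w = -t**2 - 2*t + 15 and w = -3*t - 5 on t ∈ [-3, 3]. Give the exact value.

On [-3, 3], (-t**2 - 2*t + 15) - (-3*t - 5) = -t**2 + t + 20 is ≥ 0 throughout, so the area is a single integral of |-t**2 + t + 20|.
∫[-3,3] (-t**2 + t + 20) dt = 102.

102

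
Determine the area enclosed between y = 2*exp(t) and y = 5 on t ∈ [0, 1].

The difference (2*exp(t)) - (5) = 2*exp(t) - 5 changes sign at t = log(5/2) inside [0, 1], so split the integral there.
∫[0,log(5/2)] (2*exp(t) - 5) dt = log(32/3125) + 3; the area of that piece is -3 + log(3125/32).
∫[log(5/2),1] (2*exp(t) - 5) dt = -10 - 5*log(2) + 2*exp(1) + 5*log(5).
Total area = (-3 + log(3125/32)) + (-10 - 5*log(2) + 2*exp(1) + 5*log(5)) = -13 - 10*log(2) + 2*exp(1) + 10*log(5).

-13 - 10*log(2) + 2*exp(1) + 10*log(5)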